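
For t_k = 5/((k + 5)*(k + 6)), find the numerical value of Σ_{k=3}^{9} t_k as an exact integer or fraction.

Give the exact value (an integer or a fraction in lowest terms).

Σ = 7/24

Step 1: r(k) = (k + 5)/(k + 7).
Factor: A=k + 5; B=k + 7; C=1.
Solve (k + 5)·f(k+1) − (k + 6)·f(k) = 1.
deg f ≤ 1 (via 1,1,0).
Match coefficients ⇒ f(k) = k/5.
Certificate R = B(k−1)f/C = k*(k + 6)/5 gives s_k = k/(k + 5).
Verify: 5/(k**2 + 11*k + 30) matches t_k.
Sum = s_(10) − s_(3); s_(10) = 2/3, s_(3) = 3/8 ⇒ 7/24.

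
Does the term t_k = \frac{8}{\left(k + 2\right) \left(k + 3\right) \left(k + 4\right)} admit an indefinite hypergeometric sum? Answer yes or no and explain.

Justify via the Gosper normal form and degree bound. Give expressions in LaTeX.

Yes. s_k = \frac{2 k \left(k + 5\right)}{3 \left(k + 2\right) \left(k + 3\right)}.

t_(k+1)/t_k = (k + 2)/(k + 5).
Normal form (A,B,C) = (k + 2, k + 5, 1).
f must satisfy (k + 2)·f(k+1) − (k + 4)·f(k) = 1.
Bound: deg f ≤ 2.
Coefficient equations give f(k) = k*(k + 5)/12.
Certificate R = B(k−1)f/C = k*(k + 4)*(k + 5)/12 gives s_k = 2*k*(k + 5)/(3*(k + 2)*(k + 3)).
Verify: 8/(k**3 + 9*k**2 + 26*k + 24) matches t_k.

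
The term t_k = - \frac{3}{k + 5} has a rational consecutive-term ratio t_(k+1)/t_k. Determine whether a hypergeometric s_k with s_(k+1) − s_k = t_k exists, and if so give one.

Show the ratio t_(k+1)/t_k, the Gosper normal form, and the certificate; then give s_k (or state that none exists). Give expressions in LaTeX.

not Gosper-summable; s_k does not exist

The ratio is (k + 5)/(k + 6).
Normal form (A,B,C) = (k + 5, k + 6, 1).
Set up (k + 5)·f(k+1) − (k + 5)·f(k) − (1) = 0.
Degrees (1,1,0) ⇒ d ≤ 0.
f = c0 ⇒ A·f(k+1) − B(k−1)·f(k) − C = -1. The system {-1 = 0} is inconsistent; no antidifference.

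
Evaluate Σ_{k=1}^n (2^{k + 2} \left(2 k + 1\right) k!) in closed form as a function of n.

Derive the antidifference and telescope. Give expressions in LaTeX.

S(n) = 8 \cdot 2^{n} \left(n + 1\right)! - 8

Compute t_(k+1)/t_k: get 2*(k + 1)*(2*k + 3)/(2*k + 1).
Normal form (A,B,C) = (2*k + 2, 1, k + 1/2).
Set up (2*k + 2)·f(k+1) − (1)·f(k) − (k + 1/2) = 0.
d = 0 from the (1,0,1) case.
Solving with deg f ≤ 0: f(k) = 1/2.
Then R = B(k−1)f/C = 1/(2*k + 1), so s_k = R(k)·t_k = 2**(k + 2)*factorial(k).
Check: Δs_k = 2**(k + 2)*(2*k + 1)*factorial(k). ✓
Σ_(k=1)^n t_k = s_(n+1) − s_(1) = (2**(n + 3)*factorial(n + 1)) − (8), i.e. 8*2**n*factorial(n + 1) - 8.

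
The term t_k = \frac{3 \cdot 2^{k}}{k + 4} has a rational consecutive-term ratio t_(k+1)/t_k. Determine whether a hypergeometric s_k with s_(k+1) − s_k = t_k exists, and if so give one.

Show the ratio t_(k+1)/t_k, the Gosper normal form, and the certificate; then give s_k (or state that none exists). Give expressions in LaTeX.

t_(k+1)/t_k = 2*(k + 4)/(k + 5).
Factor: A=2*k + 8; B=k + 5; C=1.
Need (2*k + 8)·f(k+1) − (k + 4)·f(k) = 1.
deg f ≤ -1 (via 1,1,0).
Bound -1 < 0, so the key equation has no polynomial solution.

none (Gosper's algorithm certifies no s_k)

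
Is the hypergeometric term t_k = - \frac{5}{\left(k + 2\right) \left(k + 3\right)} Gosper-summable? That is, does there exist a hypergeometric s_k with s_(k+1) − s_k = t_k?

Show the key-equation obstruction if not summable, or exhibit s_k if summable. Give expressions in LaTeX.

Compute t_(k+1)/t_k: get (k + 2)/(k + 4).
Normal form (A,B,C) = (k + 2, k + 4, 1).
Key eq: (k + 2)·f(k+1) = (k + 3)·f(k) + (1).
Degrees (1,1,0) ⇒ d ≤ 1.
Match coefficients ⇒ f(k) = k/2.
So s_k = (B(k−1)f/C)·t_k = (k*(k + 3)/2)·t_k = -5*k/(2*k + 4).
Verify: -5/(k**2 + 5*k + 6) matches t_k.

Yes. s_k = - \frac{5 k}{2 k + 4}.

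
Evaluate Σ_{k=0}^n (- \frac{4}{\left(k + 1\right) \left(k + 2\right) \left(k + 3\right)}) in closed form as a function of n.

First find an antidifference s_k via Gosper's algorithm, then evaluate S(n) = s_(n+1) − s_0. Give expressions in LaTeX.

S(n) = \frac{- n^{2} - 5 n - 4}{n^{2} + 5 n + 6}

t_(k+1)/t_k = (k + 1)/(k + 4).
So A=k + 1 and B=k + 4, with C=1.
f must satisfy (k + 1)·f(k+1) − (k + 3)·f(k) = 1.
From deg A=1, deg B=1, deg C=0: d=2.
Match coefficients ⇒ f(k) = k*(k + 3)/4.
Certificate R = B(k−1)f/C = k*(k + 3)**2/4 gives s_k = k*(-k - 3)/((k + 1)*(k + 2)).
s_(k+1) − s_k = -4/(k**3 + 6*k**2 + 11*k + 6) = t_k.
Evaluate: s_(n+1) = (-n**2 - 5*n - 4)/(n**2 + 5*n + 6); subtract s_(0) = 0 ⇒ S(n) = (-n**2 - 5*n - 4)/(n**2 + 5*n + 6).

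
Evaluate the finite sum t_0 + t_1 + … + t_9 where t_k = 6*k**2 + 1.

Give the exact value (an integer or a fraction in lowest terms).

Σ = 1720

Step 1: r(k) = (6*(k + 1)**2 + 1)/(6*k**2 + 1).
Factor: A=1; B=1; C=k**2 + 1/6.
Solve (1)·f(k+1) − (1)·f(k) = k**2 + 1/6.
Bound: deg f ≤ 3.
Coefficient equations give f(k) = k*(2*k**2 - 3*k + 2)/6.
R(k) = B(k−1)·f(k)/C(k) = k*(2*k**2 - 3*k + 2)/(6*k**2 + 1); s_k = R·t_k = k*(2*k**2 - 3*k + 2).
Δs = 6*k**2 + 1, as required.
Sum = s_(10) − s_(0); s_(10) = 1720, s_(0) = 0 ⇒ 1720.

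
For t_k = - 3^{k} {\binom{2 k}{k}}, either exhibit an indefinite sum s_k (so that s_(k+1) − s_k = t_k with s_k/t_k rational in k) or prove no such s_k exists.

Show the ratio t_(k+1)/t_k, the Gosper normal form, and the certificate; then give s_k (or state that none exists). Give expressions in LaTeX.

r(k) = 6*(2*k + 1)/(k + 1) after simplifying.
Normal form (A,B,C) = (12*k + 6, k + 1, 1).
Set up (12*k + 6)·f(k+1) − (k)·f(k) − (1) = 0.
deg f ≤ -1 (via 1,1,0).
Bound -1 < 0, so the key equation has no polynomial solution.

no hypergeometric antidifference exists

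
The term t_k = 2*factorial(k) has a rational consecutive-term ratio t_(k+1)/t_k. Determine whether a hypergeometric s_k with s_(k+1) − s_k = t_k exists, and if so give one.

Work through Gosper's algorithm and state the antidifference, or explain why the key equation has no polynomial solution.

not Gosper-summable; s_k does not exist

Ratio r(k) = k + 1.
A = k + 1, B = 1, C = 1.
Set up (k + 1)·f(k+1) − (1)·f(k) − (1) = 0.
deg f ≤ -1 (via 1,0,0).
Bound -1 < 0, so the key equation has no polynomial solution.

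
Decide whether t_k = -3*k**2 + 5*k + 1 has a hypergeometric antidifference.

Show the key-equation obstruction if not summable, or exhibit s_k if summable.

Yes. s_k = k*(-k**2 + 4*k - 2).

r(k) = (3*k**2 + k - 3)/(3*k**2 - 5*k - 1) after simplifying.
Gosper form: A/B · C(k+1)/C(k) with A=1, B=1, C=k**2 - 5*k/3 - 1/3.
Need (1)·f(k+1) − (1)·f(k) = k**2 - 5*k/3 - 1/3.
From deg A=0, deg B=0, deg C=2: d=3.
Match coefficients ⇒ f(k) = k*(k**2 - 4*k + 2)/3.
Get s_k = R·t_k = k*(-k**2 + 4*k - 2) with R(k) = B(k−1)f(k)/C(k) = k*(k**2 - 4*k + 2)/(3*k**2 - 5*k - 1).
s_(k+1) − s_k = -3*k**2 + 5*k + 1 = t_k.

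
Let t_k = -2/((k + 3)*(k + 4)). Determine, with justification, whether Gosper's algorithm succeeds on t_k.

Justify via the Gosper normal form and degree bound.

The ratio is (k + 3)/(k + 5).
Normal form (A,B,C) = (k + 3, k + 5, 1).
f must satisfy (k + 3)·f(k+1) − (k + 4)·f(k) = 1.
deg f ≤ 1 (via 1,1,0).
Coefficient equations give f(k) = k/3.
Then R = B(k−1)f/C = k*(k + 4)/3, so s_k = R(k)·t_k = -2*k/(3*k + 9).
Δs = -2/(k**2 + 7*k + 12), as required.

Yes. s_k = -2*k/(3*k + 9).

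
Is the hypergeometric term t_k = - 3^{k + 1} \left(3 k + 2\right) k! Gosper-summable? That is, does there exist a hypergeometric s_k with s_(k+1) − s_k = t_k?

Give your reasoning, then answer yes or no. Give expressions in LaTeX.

Step 1: r(k) = 3*(k + 1)*(3*k + 5)/(3*k + 2).
Take A(k)=3*k + 3, B(k)=1, C(k)=k + 2/3.
Set up (3*k + 3)·f(k+1) − (1)·f(k) − (k + 2/3) = 0.
Bound: deg f ≤ 0.
Solving with deg f ≤ 0: f(k) = 1/3.
R(k) = B(k−1)·f(k)/C(k) = 1/(3*k + 2); s_k = R·t_k = -3**(k + 1)*factorial(k).
Δs = -3**(k + 1)*(3*k + 2)*factorial(k), as required.

Yes. s_k = - 3^{k + 1} k!.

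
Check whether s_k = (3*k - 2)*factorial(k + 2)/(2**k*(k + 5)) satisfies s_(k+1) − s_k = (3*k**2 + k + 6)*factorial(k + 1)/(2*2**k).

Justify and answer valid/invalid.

s_(k+1) = (3*k + 1)*factorial(k + 3)/(2*2**k*(k + 6))
s_(k+1) − s_k = (3*k**3 + 19*k**2 + 21*k + 39)*factorial(k + 2)/(2*2**k*(k + 5)*(k + 6))
(s_(k+1) − s_k) − t_k = -3*(3*k**3 + 16*k**2 + 5*k + 34)*factorial(k + 1)/(2*2**k*(k + 5)*(k + 6))

Invalid: residual -3*(3*k**3 + 16*k**2 + 5*k + 34)*factorial(k + 1)/(2*2**k*(k + 5)*(k + 6)) ≠ 0.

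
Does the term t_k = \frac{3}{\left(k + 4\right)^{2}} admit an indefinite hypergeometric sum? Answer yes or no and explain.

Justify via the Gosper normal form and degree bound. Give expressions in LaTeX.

Ratio r(k) = (k + 4)**2/(k + 5)**2.
So A=k**2 + 8*k + 16 and B=k**2 + 10*k + 25, with C=1.
f must satisfy (k**2 + 8*k + 16)·f(k+1) − (k**2 + 8*k + 16)·f(k) = 1.
Bound: deg f ≤ 0.
Write f(k) = c0. Then LHS − RHS = -1, requiring -1 = 0: contradictory. No certificate.

No — the linear system for f has no solution.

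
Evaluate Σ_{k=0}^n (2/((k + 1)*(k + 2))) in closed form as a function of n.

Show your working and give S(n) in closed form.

t_(k+1)/t_k = (k + 1)/(k + 3).
Factor: A=k + 1; B=k + 3; C=1.
Solve (k + 1)·f(k+1) − (k + 2)·f(k) = 1.
Bound: deg f ≤ 1.
Coefficient equations give f(k) = k.
Certificate R = B(k−1)f/C = k*(k + 2) gives s_k = 2*k/(k + 1).
Check: Δs_k = 2/(k**2 + 3*k + 2). ✓
Telescope: S(n) = s_(n+1) − s_(0) = 2*(n + 1)/(n + 2) − (0) = 2*(n + 1)/(n + 2).

S(n) = 2*(n + 1)/(n + 2)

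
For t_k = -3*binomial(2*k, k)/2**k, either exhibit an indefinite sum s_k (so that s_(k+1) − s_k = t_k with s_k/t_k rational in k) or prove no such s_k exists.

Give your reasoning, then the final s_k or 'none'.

none — t_k is not Gosper-summable

The ratio is (2*k + 1)/(k + 1).
A = 2*k + 1, B = k + 1, C = 1.
Need (2*k + 1)·f(k+1) − (k)·f(k) = 1.
Bound: deg f ≤ -1.
d = -1 < 0 ⇒ no nonzero polynomial f; not summable.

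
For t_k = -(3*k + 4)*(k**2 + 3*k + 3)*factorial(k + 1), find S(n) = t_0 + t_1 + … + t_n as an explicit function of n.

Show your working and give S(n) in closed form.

S(n) = -3*n**4*factorial(n) - 19*n**3*factorial(n) - 41*n**2*factorial(n) - 35*n*factorial(n) - 10*factorial(n) - 2

Step 1: r(k) = (k + 2)*(3*k + 7)*(3*k + (k + 1)**2 + 6)/((3*k + 4)*(k**2 + 3*k + 3)).
Normal form (A,B,C) = (k + 2, 1, k**3 + 13*k**2/3 + 7*k + 4).
Key eq: (k + 2)·f(k+1) = (1)·f(k) + (k**3 + 13*k**2/3 + 7*k + 4).
deg f ≤ 2 (via 1,0,3).
Solve for f: f(k) = (3*k**2 + 4*k - 2)/3 (degree 2 ≤ 2).
Then R = B(k−1)f/C = (3*k**2 + 4*k - 2)/((3*k + 4)*(k**2 + 3*k + 3)), so s_k = R(k)·t_k = -(3*k**2 + 4*k - 2)*factorial(k + 1).
Verify: -(3*k + 4)*(k**2 + 3*k + 3)*factorial(k + 1) matches t_k.
Σ_(k=0)^n t_k = s_(n+1) − s_(0) = (-(3*n**2 + 10*n + 5)*factorial(n + 2)) − (2), i.e. -3*n**4*factorial(n) - 19*n**3*factorial(n) - 41*n**2*factorial(n) - 35*n*factorial(n) - 10*factorial(n) - 2.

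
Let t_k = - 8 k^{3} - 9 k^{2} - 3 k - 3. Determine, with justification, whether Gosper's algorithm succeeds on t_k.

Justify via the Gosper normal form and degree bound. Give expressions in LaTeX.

The ratio is (8*k**3 + 33*k**2 + 45*k + 23)/(8*k**3 + 9*k**2 + 3*k + 3).
Normal form (A,B,C) = (1, 1, k**3 + 9*k**2/8 + 3*k/8 + 3/8).
Set up (1)·f(k+1) − (1)·f(k) − (k**3 + 9*k**2/8 + 3*k/8 + 3/8) = 0.
Bound: deg f ≤ 4.
Coefficient equations give f(k) = k*(2*k**3 - k**2 - k + 3)/8.
Certificate R = B(k−1)f/C = k*(2*k**3 - k**2 - k + 3)/(8*k**3 + 9*k**2 + 3*k + 3) gives s_k = k*(-2*k**3 + k**2 + k - 3).
Δs = -8*k**3 - 9*k**2 - 3*k - 3, as required.

Yes. s_k = k \left(- 2 k^{3} + k^{2} + k - 3\right).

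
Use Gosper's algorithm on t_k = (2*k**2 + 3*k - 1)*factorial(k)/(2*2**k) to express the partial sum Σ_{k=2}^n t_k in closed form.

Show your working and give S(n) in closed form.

t_(k+1)/t_k = (k + 1)*(3*k + 2*(k + 1)**2 + 2)/(2*(2*k**2 + 3*k - 1)).
A = k/2 + 1/2, B = 1, C = k**2 + 3*k/2 - 1/2.
f must satisfy (k/2 + 1/2)·f(k+1) − (1)·f(k) = k**2 + 3*k/2 - 1/2.
Bound: deg f ≤ 1.
Solving with deg f ≤ 1: f(k) = 2*k + 3.
Get s_k = R·t_k = (2*k + 3)*factorial(k)/2**k with R(k) = B(k−1)f(k)/C(k) = 2*(2*k + 3)/(2*k**2 + 3*k - 1).
Check: Δs_k = (2*k**2 + 3*k - 1)*factorial(k)/(2*2**k). ✓
Σ_(k=2)^n t_k = s_(n+1) − s_(2) = (2**(-n - 1)*(2*n + 5)*factorial(n + 1)) − (7/2), i.e. 2**(-n - 1)*(-7*2**n + 2*n**2*factorial(n) + 7*n*factorial(n) + 5*factorial(n)).

S(n) = 2**(-n - 1)*(-7*2**n + 2*n**2*factorial(n) + 7*n*factorial(n) + 5*factorial(n))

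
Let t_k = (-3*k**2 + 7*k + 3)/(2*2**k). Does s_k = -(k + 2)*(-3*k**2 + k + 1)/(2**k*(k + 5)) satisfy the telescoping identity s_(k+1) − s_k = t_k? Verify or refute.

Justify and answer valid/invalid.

Invalid: residual 3*(3*k**3 + 14*k**2 - 40*k - 17)/(2*2**k*(k**2 + 11*k + 30)) ≠ 0.

s_(k+1) = -(k + 3)*(k - 3*(k + 1)**2 + 2)/(2*2**k*(k + 6))
s_(k+1) − s_k = (-3*k**4 - 17*k**3 + 32*k**2 + 123*k + 39)/(2*2**k*(k**2 + 11*k + 30))
(s_(k+1) − s_k) − t_k = 3*(3*k**3 + 14*k**2 - 40*k - 17)/(2*2**k*(k**2 + 11*k + 30))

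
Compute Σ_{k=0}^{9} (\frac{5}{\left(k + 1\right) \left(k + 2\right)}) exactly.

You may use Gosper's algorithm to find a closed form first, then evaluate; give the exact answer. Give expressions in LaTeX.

Σ = 50/11

The ratio is (k + 1)/(k + 3).
Normal form (A,B,C) = (k + 1, k + 3, 1).
Solve (k + 1)·f(k+1) − (k + 2)·f(k) = 1.
From deg A=1, deg B=1, deg C=0: d=1.
Match coefficients ⇒ f(k) = k.
Then R = B(k−1)f/C = k*(k + 2), so s_k = R(k)·t_k = 5*k/(k + 1).
s_(k+1) − s_k = 5/(k**2 + 3*k + 2) = t_k.
Evaluate s at k=10 and k=0: 50/11 and 0; difference 50/11.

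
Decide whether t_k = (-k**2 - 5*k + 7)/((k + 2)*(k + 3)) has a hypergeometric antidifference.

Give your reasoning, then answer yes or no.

r(k) = (k + 2)*(5*k + (k + 1)**2 - 2)/((k + 4)*(k**2 + 5*k - 7)) after simplifying.
A = k + 2, B = k + 4, C = k**2 + 5*k - 7.
Set up (k + 2)·f(k+1) − (k + 3)·f(k) − (k**2 + 5*k - 7) = 0.
Bound: deg f ≤ 2.
Coefficient equations give f(k) = k*(2*k - 9)/2.
R(k) = B(k−1)·f(k)/C(k) = k*(k + 3)*(2*k - 9)/(2*(k**2 + 5*k - 7)); s_k = R·t_k = k*(9 - 2*k)/(2*(k + 2)).
Check: Δs_k = (-k**2 - 5*k + 7)/(k**2 + 5*k + 6). ✓

Yes. s_k = k*(9 - 2*k)/(2*(k + 2)).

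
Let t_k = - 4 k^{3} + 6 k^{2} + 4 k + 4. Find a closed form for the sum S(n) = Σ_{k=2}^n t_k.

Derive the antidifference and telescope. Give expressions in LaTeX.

Ratio r(k) = (2*k**3 + 3*k**2 - 2*k - 5)/(2*k**3 - 3*k**2 - 2*k - 2).
A = 1, B = 1, C = k**3 - 3*k**2/2 - k - 1.
Solve (1)·f(k+1) − (1)·f(k) = k**3 - 3*k**2/2 - k - 1.
d = 4 from the (0,0,3) case.
A polynomial solution: f(k) = k*(k**3 - 4*k**2 + 2*k - 3)/4.
Get s_k = R·t_k = k*(-k**3 + 4*k**2 - 2*k + 3) with R(k) = B(k−1)f(k)/C(k) = k*(k**3 - 4*k**2 + 2*k - 3)/(2*(2*k**3 - 3*k**2 - 2*k - 2)).
Δs = -4*k**3 + 6*k**2 + 4*k + 4, as required.
Telescope: S(n) = s_(n+1) − s_(2) = -n**4 + 4*n**2 + 7*n + 4 − (14) = -n**4 + 4*n**2 + 7*n - 10.

S(n) = - n^{4} + 4 n^{2} + 7 n - 10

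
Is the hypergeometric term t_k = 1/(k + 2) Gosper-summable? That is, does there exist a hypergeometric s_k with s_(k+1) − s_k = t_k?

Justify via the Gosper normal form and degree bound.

No. Not Gosper-summable.

Ratio r(k) = (k + 2)/(k + 3).
So A=k + 2 and B=k + 3, with C=1.
Set up (k + 2)·f(k+1) − (k + 2)·f(k) − (1) = 0.
d = 0 from the (1,1,0) case.
Generic f = c0 gives residual -1; -1 = 0 cannot hold, so t_k is not Gosper-summable.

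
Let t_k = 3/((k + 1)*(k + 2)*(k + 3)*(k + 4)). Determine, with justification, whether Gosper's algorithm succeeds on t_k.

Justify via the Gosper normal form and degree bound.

Ratio r(k) = (k + 1)/(k + 5).
So A=k + 1 and B=k + 5, with C=1.
Need (k + 1)·f(k+1) − (k + 4)·f(k) = 1.
deg f ≤ 3 (via 1,1,0).
A polynomial solution: f(k) = k*(k**2 + 6*k + 11)/18.
Then R = B(k−1)f/C = k*(k + 4)*(k**2 + 6*k + 11)/18, so s_k = R(k)·t_k = k*(k**2 + 6*k + 11)/(6*(k + 1)*(k + 2)*(k + 3)).
Δs = 3/(k**4 + 10*k**3 + 35*k**2 + 50*k + 24), as required.

Yes. s_k = k*(k**2 + 6*k + 11)/(6*(k + 1)*(k + 2)*(k + 3)).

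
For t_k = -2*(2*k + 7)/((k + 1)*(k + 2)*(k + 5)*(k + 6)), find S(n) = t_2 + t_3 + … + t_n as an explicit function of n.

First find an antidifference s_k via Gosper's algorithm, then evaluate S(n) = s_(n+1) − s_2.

Step 1: r(k) = (k + 1)*(k + 5)*(2*k + 9)/((k + 3)*(k + 7)*(2*k + 7)).
Take A(k)=k + 1, B(k)=k + 7, C(k)=k**3 + 21*k**2/2 + 73*k/2 + 42.
Key eq: (k + 1)·f(k+1) = (k + 6)·f(k) + (k**3 + 21*k**2/2 + 73*k/2 + 42).
deg f ≤ 5 (via 1,1,3).
Match coefficients ⇒ f(k) = k*(k + 2)*(k + 3)*(k + 4)*(k + 6)/10.
R(k) = B(k−1)·f(k)/C(k) = k*(k + 2)*(k + 6)**2/(5*(2*k + 7)); s_k = R·t_k = 2*k*(-k - 6)/(5*(k**2 + 6*k + 5)).
Check: Δs_k = 2*(-2*k - 7)/(k**4 + 14*k**3 + 65*k**2 + 112*k + 60). ✓
Evaluate: s_(n+1) = 2*(-n**2 - 8*n - 7)/(5*(n**2 + 8*n + 12)); subtract s_(2) = -32/105 ⇒ S(n) = 2*(-n**2 - 8*n + 9)/(21*(n**2 + 8*n + 12)).

S(n) = 2*(-n**2 - 8*n + 9)/(21*(n**2 + 8*n + 12))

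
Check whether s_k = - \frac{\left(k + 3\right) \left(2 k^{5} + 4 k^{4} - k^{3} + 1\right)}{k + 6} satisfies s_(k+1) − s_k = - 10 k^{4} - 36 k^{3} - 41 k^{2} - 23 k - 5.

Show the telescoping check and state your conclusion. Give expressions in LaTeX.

s_(k+1) = -(k + 4)*(2*(k + 1)**5 + 4*(k + 1)**4 - (k + 1)**3 + 1)/(k + 7)
s_(k+1) − s_k = (-10*k**6 - 142*k**5 - 653*k**4 - 1294*k**3 - 1219*k**2 - 602*k - 123)/(k**2 + 13*k + 42)
(s_(k+1) − s_k) − t_k = 3*(8*k**5 + 92*k**4 + 258*k**3 + 269*k**2 + 143*k + 29)/(k**2 + 13*k + 42)

Invalid: residual \frac{3 \left(8 k^{5} + 92 k^{4} + 258 k^{3} + 269 k^{2} + 143 k + 29\right)}{k^{2} + 13 k + 42} ≠ 0.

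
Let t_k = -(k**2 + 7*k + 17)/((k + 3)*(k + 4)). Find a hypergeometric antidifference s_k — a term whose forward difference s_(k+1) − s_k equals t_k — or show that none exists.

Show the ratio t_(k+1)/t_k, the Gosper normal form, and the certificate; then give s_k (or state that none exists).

Ratio r(k) = (k + 3)*(7*k + (k + 1)**2 + 24)/((k + 5)*(k**2 + 7*k + 17)).
A = k + 3, B = k + 5, C = k**2 + 7*k + 17.
Key eq: (k + 3)·f(k+1) = (k + 4)·f(k) + (k**2 + 7*k + 17).
Bound: deg f ≤ 2.
Coefficient equations give f(k) = k*(3*k + 14)/3.
So s_k = (B(k−1)f/C)·t_k = (k*(k + 4)*(3*k + 14)/(3*(k**2 + 7*k + 17)))·t_k = k*(-3*k - 14)/(3*(k + 3)).
Δs = (-k**2 - 7*k - 17)/(k**2 + 7*k + 12), as required.

s_k = k*(-3*k - 14)/(3*(k + 3))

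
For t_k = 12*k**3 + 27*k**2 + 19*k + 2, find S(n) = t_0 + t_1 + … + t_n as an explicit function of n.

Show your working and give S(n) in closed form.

Step 1: r(k) = (12*k**3 + 63*k**2 + 109*k + 60)/(12*k**3 + 27*k**2 + 19*k + 2).
So A=1 and B=1, with C=k**3 + 9*k**2/4 + 19*k/12 + 1/6.
Need (1)·f(k+1) − (1)·f(k) = k**3 + 9*k**2/4 + 19*k/12 + 1/6.
d = 4 from the (0,0,3) case.
A polynomial solution: f(k) = k*(3*k**3 + 3*k**2 - k - 3)/12.
Certificate R = B(k−1)f/C = k*(3*k**3 + 3*k**2 - k - 3)/(12*k**3 + 27*k**2 + 19*k + 2) gives s_k = k*(3*k**3 + 3*k**2 - k - 3).
s_(k+1) − s_k = 12*k**3 + 27*k**2 + 19*k + 2 = t_k.
Σ_(k=0)^n t_k = s_(n+1) − s_(0) = (3*n**4 + 15*n**3 + 26*n**2 + 16*n + 2) − (0), i.e. 3*n**4 + 15*n**3 + 26*n**2 + 16*n + 2.

S(n) = 3*n**4 + 15*n**3 + 26*n**2 + 16*n + 2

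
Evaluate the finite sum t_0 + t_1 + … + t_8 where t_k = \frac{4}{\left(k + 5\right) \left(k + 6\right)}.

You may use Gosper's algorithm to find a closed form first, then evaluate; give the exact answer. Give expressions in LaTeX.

Σ = 18/35

The ratio is (k + 5)/(k + 7).
So A=k + 5 and B=k + 7, with C=1.
Set up (k + 5)·f(k+1) − (k + 6)·f(k) − (1) = 0.
deg f ≤ 1 (via 1,1,0).
Coefficient equations give f(k) = k/5.
Then R = B(k−1)f/C = k*(k + 6)/5, so s_k = R(k)·t_k = 4*k/(5*(k + 5)).
Check: Δs_k = 4/(k**2 + 11*k + 30). ✓
Evaluate s at k=9 and k=0: 18/35 and 0; difference 18/35.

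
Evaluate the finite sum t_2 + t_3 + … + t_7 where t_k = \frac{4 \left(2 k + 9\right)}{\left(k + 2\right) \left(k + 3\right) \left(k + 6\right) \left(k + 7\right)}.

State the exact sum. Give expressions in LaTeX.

The ratio is (k + 2)*(k + 6)*(2*k + 11)/((k + 4)*(k + 8)*(2*k + 9)).
Normal form (A,B,C) = (k + 2, k + 8, k**3 + 27*k**2/2 + 121*k/2 + 90).
Need (k + 2)·f(k+1) − (k + 7)·f(k) = k**3 + 27*k**2/2 + 121*k/2 + 90.
From deg A=1, deg B=1, deg C=3: d=5.
Solve for f: f(k) = k*(k + 3)*(k + 4)*(k + 5)*(k + 8)/24 (degree 5 ≤ 5).
R(k) = B(k−1)·f(k)/C(k) = k*(k + 3)*(k + 7)*(k + 8)/(12*(2*k + 9)); s_k = R·t_k = k*(k + 8)/(3*(k**2 + 8*k + 12)).
s_(k+1) − s_k = 4*(2*k + 9)/(k**4 + 18*k**3 + 113*k**2 + 288*k + 252) = t_k.
Σ_(k=2)^(7) t_k = s_(8) − s_(2) = 32/105 − (5/24) = 27/280.

Σ = 27/280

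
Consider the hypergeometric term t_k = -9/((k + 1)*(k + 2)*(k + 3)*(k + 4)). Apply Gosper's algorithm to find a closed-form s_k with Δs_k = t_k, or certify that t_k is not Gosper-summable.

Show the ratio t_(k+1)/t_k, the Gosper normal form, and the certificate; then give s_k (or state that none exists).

Compute t_(k+1)/t_k: get (k + 1)/(k + 5).
So A=k + 1 and B=k + 5, with C=1.
Key eq: (k + 1)·f(k+1) = (k + 4)·f(k) + (1).
From deg A=1, deg B=1, deg C=0: d=3.
Match coefficients ⇒ f(k) = k*(k**2 + 6*k + 11)/18.
So s_k = (B(k−1)f/C)·t_k = (k*(k + 4)*(k**2 + 6*k + 11)/18)·t_k = k*(-k**2 - 6*k - 11)/(2*(k + 1)*(k + 2)*(k + 3)).
Δs = -9/(k**4 + 10*k**3 + 35*k**2 + 50*k + 24), as required.

s_k = k*(-k**2 - 6*k - 11)/(2*(k + 1)*(k + 2)*(k + 3))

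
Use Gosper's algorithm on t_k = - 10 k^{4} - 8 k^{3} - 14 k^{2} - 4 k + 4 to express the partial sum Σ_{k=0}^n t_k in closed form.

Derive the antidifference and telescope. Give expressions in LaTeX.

t_(k+1)/t_k = (5*k**4 + 24*k**3 + 49*k**2 + 48*k + 16)/(5*k**4 + 4*k**3 + 7*k**2 + 2*k - 2).
So A=1 and B=1, with C=k**4 + 4*k**3/5 + 7*k**2/5 + 2*k/5 - 2/5.
f must satisfy (1)·f(k+1) − (1)·f(k) = k**4 + 4*k**3/5 + 7*k**2/5 + 2*k/5 - 2/5.
d = 5 from the (0,0,4) case.
Solve for f: f(k) = k*(2*k**4 - 3*k**3 + 4*k**2 - 3*k - 4)/10 (degree 5 ≤ 5).
Certificate R = B(k−1)f/C = k*(2*k**4 - 3*k**3 + 4*k**2 - 3*k - 4)/(2*(5*k**4 + 4*k**3 + 7*k**2 + 2*k - 2)) gives s_k = k*(-2*k**4 + 3*k**3 - 4*k**2 + 3*k + 4).
Verify: -10*k**4 - 8*k**3 - 14*k**2 - 4*k + 4 matches t_k.
Evaluate: s_(n+1) = -2*n**5 - 7*n**4 - 12*n**3 - 11*n**2 + 4; subtract s_(0) = 0 ⇒ S(n) = -2*n**5 - 7*n**4 - 12*n**3 - 11*n**2 + 4.

S(n) = - 2 n^{5} - 7 n^{4} - 12 n^{3} - 11 n^{2} + 4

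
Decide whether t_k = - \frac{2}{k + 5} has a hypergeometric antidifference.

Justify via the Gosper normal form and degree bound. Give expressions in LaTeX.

No. Not Gosper-summable.

r(k) = (k + 5)/(k + 6) after simplifying.
Gosper form: A/B · C(k+1)/C(k) with A=k + 5, B=k + 6, C=1.
Set up (k + 5)·f(k+1) − (k + 5)·f(k) − (1) = 0.
Degrees (1,1,0) ⇒ d ≤ 0.
Put f(k) = c0: A·f(k+1) − B(k−1)·f(k) − C = -1; need -1 = 0 — inconsistent ⇒ no f, not summable.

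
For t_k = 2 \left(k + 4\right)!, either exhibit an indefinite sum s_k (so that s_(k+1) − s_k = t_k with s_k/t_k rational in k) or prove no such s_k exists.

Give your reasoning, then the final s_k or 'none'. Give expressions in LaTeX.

none (Gosper's algorithm certifies no s_k)

Compute t_(k+1)/t_k: get k + 5.
Normal form (A,B,C) = (k + 5, 1, 1).
Set up (k + 5)·f(k+1) − (1)·f(k) − (1) = 0.
Bound: deg f ≤ -1.
deg f ≤ -1 is impossible — no certificate.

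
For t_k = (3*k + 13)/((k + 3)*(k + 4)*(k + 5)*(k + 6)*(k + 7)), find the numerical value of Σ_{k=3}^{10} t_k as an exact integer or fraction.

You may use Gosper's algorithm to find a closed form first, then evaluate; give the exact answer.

Ratio r(k) = (k + 3)*(3*k + 16)/((k + 8)*(3*k + 13)).
Take A(k)=k + 3, B(k)=k + 8, C(k)=k + 13/3.
f must satisfy (k + 3)·f(k+1) − (k + 7)·f(k) = k + 13/3.
Degrees (1,1,1) ⇒ d ≤ 4.
A polynomial solution: f(k) = k*(k + 4)*(k**2 + 14*k + 63)/270.
Then R = B(k−1)f/C = k*(k + 4)*(k + 7)*(k**2 + 14*k + 63)/(90*(3*k + 13)), so s_k = R(k)·t_k = k*(k**2 + 14*k + 63)/(90*(k**3 + 14*k**2 + 63*k + 90)).
Verify: (3*k + 13)/(k**5 + 25*k**4 + 245*k**3 + 1175*k**2 + 2754*k + 2520) matches t_k.
Σ_(k=3)^(10) t_k = s_(11) − s_(3) = 1859/171360 − (19/2160) = 211/102816.

Σ = 211/102816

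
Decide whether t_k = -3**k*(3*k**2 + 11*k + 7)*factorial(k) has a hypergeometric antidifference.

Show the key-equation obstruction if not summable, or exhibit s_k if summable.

The ratio is 3*(3*k**3 + 20*k**2 + 38*k + 21)/(3*k**2 + 11*k + 7).
So A=3*k + 3 and B=1, with C=k**2 + 11*k/3 + 7/3.
Solve (3*k + 3)·f(k+1) − (1)·f(k) = k**2 + 11*k/3 + 7/3.
Bound: deg f ≤ 1.
A polynomial solution: f(k) = (k + 2)/3.
Then R = B(k−1)f/C = (k + 2)/(3*k**2 + 11*k + 7), so s_k = R(k)·t_k = -3**k*(k + 2)*factorial(k).
Verify: -3**k*(3*k**2 + 11*k + 7)*factorial(k) matches t_k.

Yes. s_k = -3**k*(k + 2)*factorial(k).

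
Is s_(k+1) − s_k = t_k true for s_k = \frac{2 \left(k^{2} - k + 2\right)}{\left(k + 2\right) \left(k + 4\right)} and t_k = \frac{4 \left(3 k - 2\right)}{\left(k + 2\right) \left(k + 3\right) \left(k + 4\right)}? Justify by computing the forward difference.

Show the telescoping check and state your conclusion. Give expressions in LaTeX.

s_(k+1) = 2*(-k + (k + 1)**2 + 1)/((k + 3)*(k + 5))
s_(k+1) − s_k = 2*(7*k**2 + 19*k - 14)/(k**4 + 14*k**3 + 71*k**2 + 154*k + 120)
(s_(k+1) − s_k) − t_k = 2*(k**2 - 7*k + 6)/(k**4 + 14*k**3 + 71*k**2 + 154*k + 120)

Invalid: residual \frac{2 \left(k^{2} - 7 k + 6\right)}{k^{4} + 14 k^{3} + 71 k^{2} + 154 k + 120} ≠ 0.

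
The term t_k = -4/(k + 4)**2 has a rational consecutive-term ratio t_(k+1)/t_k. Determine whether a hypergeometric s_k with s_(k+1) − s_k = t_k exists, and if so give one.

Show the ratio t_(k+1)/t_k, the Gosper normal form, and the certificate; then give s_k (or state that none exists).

r(k) = (k + 4)**2/(k + 5)**2 after simplifying.
Factor: A=k**2 + 8*k + 16; B=k**2 + 10*k + 25; C=1.
Solve (k**2 + 8*k + 16)·f(k+1) − (k**2 + 8*k + 16)·f(k) = 1.
Bound: deg f ≤ 0.
Write f(k) = c0. Then LHS − RHS = -1, requiring -1 = 0: contradictory. No certificate.

none — t_k is not Gosper-summable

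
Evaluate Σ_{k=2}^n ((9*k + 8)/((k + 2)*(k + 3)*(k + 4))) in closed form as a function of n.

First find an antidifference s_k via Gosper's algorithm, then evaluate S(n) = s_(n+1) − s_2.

Ratio r(k) = (k + 2)*(9*k + 17)/((k + 5)*(9*k + 8)).
So A=k + 2 and B=k + 5, with C=k + 8/9.
Set up (k + 2)·f(k+1) − (k + 4)·f(k) − (k + 8/9) = 0.
From deg A=1, deg B=1, deg C=1: d=2.
Match coefficients ⇒ f(k) = k*(13*k + 11)/54.
So s_k = (B(k−1)f/C)·t_k = (k*(k + 4)*(13*k + 11)/(6*(9*k + 8)))·t_k = k*(13*k + 11)/(6*(k + 2)*(k + 3)).
Check: Δs_k = (9*k + 8)/(k**3 + 9*k**2 + 26*k + 24). ✓
Telescope: S(n) = s_(n+1) − s_(2) = (13*n**2 + 37*n + 24)/(6*(n**2 + 7*n + 12)) − (37/60) = (31*n**2 + 37*n - 68)/(20*(n**2 + 7*n + 12)).

S(n) = (31*n**2 + 37*n - 68)/(20*(n**2 + 7*n + 12))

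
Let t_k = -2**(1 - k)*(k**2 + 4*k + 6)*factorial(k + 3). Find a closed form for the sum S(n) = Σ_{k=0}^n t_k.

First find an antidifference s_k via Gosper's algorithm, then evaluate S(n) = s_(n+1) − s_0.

S(n) = 24 - 2*n*factorial(n + 4)/2**n - 4*factorial(n + 4)/2**n

The ratio is (k + 4)*(4*k + (k + 1)**2 + 10)/(2*(k**2 + 4*k + 6)).
Factor: A=k/2 + 2; B=1; C=k**2 + 4*k + 6.
f must satisfy (k/2 + 2)·f(k+1) − (1)·f(k) = k**2 + 4*k + 6.
Bound: deg f ≤ 1.
Coefficient equations give f(k) = 2*(k + 1).
Then R = B(k−1)f/C = 2*(k + 1)/(k**2 + 4*k + 6), so s_k = R(k)·t_k = -2**(2 - k)*(k + 1)*factorial(k + 3).
Verify: -2**(1 - k)*(k**2 + 4*k + 6)*factorial(k + 3) matches t_k.
Σ_(k=0)^n t_k = s_(n+1) − s_(0) = (-2**(1 - n)*(n + 2)*factorial(n + 4)) − (-24), i.e. 24 - 2*n*factorial(n + 4)/2**n - 4*factorial(n + 4)/2**n.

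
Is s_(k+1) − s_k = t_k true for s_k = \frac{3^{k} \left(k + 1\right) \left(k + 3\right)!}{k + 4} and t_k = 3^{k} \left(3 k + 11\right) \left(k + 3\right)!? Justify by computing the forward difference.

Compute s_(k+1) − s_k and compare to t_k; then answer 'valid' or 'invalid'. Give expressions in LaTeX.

s_(k+1) = 3**(k + 1)*(k + 2)*factorial(k + 4)/(k + 5)
s_(k+1) − s_k = 3**k*(3*k**3 + 29*k**2 + 90*k + 91)*factorial(k + 3)/((k + 4)*(k + 5))
(s_(k+1) − s_k) − t_k = -3**(k + 1)*(3*k**2 + 23*k + 43)*factorial(k + 3)/((k + 4)*(k + 5))

Invalid: residual - \frac{3^{k + 1} \left(3 k^{2} + 23 k + 43\right) \left(k + 3\right)!}{\left(k + 4\right) \left(k + 5\right)} ≠ 0.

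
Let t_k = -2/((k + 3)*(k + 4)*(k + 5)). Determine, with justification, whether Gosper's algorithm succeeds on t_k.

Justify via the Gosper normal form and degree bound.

Yes. s_k = k*(-k - 7)/(12*(k + 3)*(k + 4)).

Step 1: r(k) = (k + 3)/(k + 6).
Normal form (A,B,C) = (k + 3, k + 6, 1).
Need (k + 3)·f(k+1) − (k + 5)·f(k) = 1.
Degrees (1,1,0) ⇒ d ≤ 2.
A polynomial solution: f(k) = k*(k + 7)/24.
R(k) = B(k−1)·f(k)/C(k) = k*(k + 5)*(k + 7)/24; s_k = R·t_k = k*(-k - 7)/(12*(k + 3)*(k + 4)).
s_(k+1) − s_k = -2/(k**3 + 12*k**2 + 47*k + 60) = t_k.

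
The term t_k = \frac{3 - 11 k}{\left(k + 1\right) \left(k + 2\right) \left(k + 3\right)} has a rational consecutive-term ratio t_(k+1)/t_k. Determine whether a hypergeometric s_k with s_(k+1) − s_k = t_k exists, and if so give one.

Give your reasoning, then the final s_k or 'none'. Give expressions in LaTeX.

Ratio r(k) = (k + 1)*(11*k + 8)/((k + 4)*(11*k - 3)).
Gosper form: A/B · C(k+1)/C(k) with A=k + 1, B=k + 4, C=k - 3/11.
Solve (k + 1)·f(k+1) − (k + 3)·f(k) = k - 3/11.
d = 2 from the (1,1,1) case.
Coefficient equations give f(k) = k*(2*k - 5)/11.
Then R = B(k−1)f/C = k*(k + 3)*(2*k - 5)/(11*k - 3), so s_k = R(k)·t_k = k*(5 - 2*k)/((k + 1)*(k + 2)).
Verify: (3 - 11*k)/(k**3 + 6*k**2 + 11*k + 6) matches t_k.

s_k = \frac{k \left(5 - 2 k\right)}{\left(k + 1\right) \left(k + 2\right)}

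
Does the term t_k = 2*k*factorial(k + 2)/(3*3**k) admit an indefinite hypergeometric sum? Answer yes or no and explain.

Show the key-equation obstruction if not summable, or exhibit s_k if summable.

t_(k+1)/t_k = (k + 1)*(k + 3)/(3*k).
So A=k/3 + 1 and B=1, with C=k.
f must satisfy (k/3 + 1)·f(k+1) − (1)·f(k) = k.
Bound: deg f ≤ 0.
Match coefficients ⇒ f(k) = 3.
Certificate R = B(k−1)f/C = 3/k gives s_k = 2*factorial(k + 2)/3**k.
Check: Δs_k = 2*k*factorial(k + 2)/(3*3**k). ✓

Yes. s_k = 2*factorial(k + 2)/3**k.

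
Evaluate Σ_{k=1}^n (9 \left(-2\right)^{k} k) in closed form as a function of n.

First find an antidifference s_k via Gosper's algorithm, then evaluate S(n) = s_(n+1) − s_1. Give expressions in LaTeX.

S(n) = 6 \left(-2\right)^{n} n + 2 \left(-2\right)^{n} - 2

Step 1: r(k) = -2 - 2/k.
Factor: A=-2; B=1; C=k.
f must satisfy (-2)·f(k+1) − (1)·f(k) = k.
Degrees (0,0,1) ⇒ d ≤ 1.
Solve for f: f(k) = -(3*k - 2)/9 (degree 1 ≤ 1).
Get s_k = R·t_k = (-2)**k*(2 - 3*k) with R(k) = B(k−1)f(k)/C(k) = -(3*k - 2)/(9*k).
Check: Δs_k = 9*(-2)**k*k. ✓
Evaluate: s_(n+1) = 2*(-2)**n*(3*n + 1); subtract s_(1) = 2 ⇒ S(n) = 6*(-2)**n*n + 2*(-2)**n - 2.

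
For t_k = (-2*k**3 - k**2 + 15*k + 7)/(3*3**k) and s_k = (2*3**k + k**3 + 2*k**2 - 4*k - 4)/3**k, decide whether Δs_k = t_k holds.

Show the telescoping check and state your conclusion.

s_(k+1) = (6*3**k + k**3 + 5*k**2 + 3*k - 5)/(3*3**k)
s_(k+1) − s_k = (-2*k**3 - k**2 + 15*k + 7)/(3*3**k)
(s_(k+1) − s_k) − t_k = 0

Valid — Δs_k = t_k.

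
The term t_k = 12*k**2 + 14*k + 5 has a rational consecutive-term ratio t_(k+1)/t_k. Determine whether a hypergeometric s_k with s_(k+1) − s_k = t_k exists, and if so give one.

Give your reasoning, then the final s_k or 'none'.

Ratio r(k) = (12*k**2 + 38*k + 31)/(12*k**2 + 14*k + 5).
Normal form (A,B,C) = (1, 1, k**2 + 7*k/6 + 5/12).
f must satisfy (1)·f(k+1) − (1)·f(k) = k**2 + 7*k/6 + 5/12.
Degrees (0,0,2) ⇒ d ≤ 3.
Solving with deg f ≤ 3: f(k) = k**2*(4*k + 1)/12.
R(k) = B(k−1)·f(k)/C(k) = k**2*(4*k + 1)/(12*k**2 + 14*k + 5); s_k = R·t_k = k**2*(4*k + 1).
s_(k+1) − s_k = 12*k**2 + 14*k + 5 = t_k.

s_k = k**2*(4*k + 1)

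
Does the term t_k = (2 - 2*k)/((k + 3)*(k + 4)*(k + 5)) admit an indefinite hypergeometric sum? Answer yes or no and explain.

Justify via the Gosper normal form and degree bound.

The ratio is k*(k + 3)/((k - 1)*(k + 6)).
Gosper form: A/B · C(k+1)/C(k) with A=k + 3, B=k + 6, C=k - 1.
f must satisfy (k + 3)·f(k+1) − (k + 5)·f(k) = k - 1.
From deg A=1, deg B=1, deg C=1: d=2.
A polynomial solution: f(k) = k*(k - 5)/12.
Certificate R = B(k−1)f/C = k*(k - 5)*(k + 5)/(12*(k - 1)) gives s_k = -k*(k - 5)/(6*(k + 3)*(k + 4)).
Check: Δs_k = 2*(1 - k)/(k**3 + 12*k**2 + 47*k + 60). ✓

Yes. s_k = -k*(k - 5)/(6*(k + 3)*(k + 4)).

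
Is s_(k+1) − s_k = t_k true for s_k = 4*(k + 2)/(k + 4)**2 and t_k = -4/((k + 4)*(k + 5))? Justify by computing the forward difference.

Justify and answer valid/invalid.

Invalid: residual 8*(2*k + 9)/(k**4 + 18*k**3 + 121*k**2 + 360*k + 400) ≠ 0.

s_(k+1) = 4*(k + 3)/(k + 5)**2
s_(k+1) − s_k = 4*(-k**2 - 5*k - 2)/(k**4 + 18*k**3 + 121*k**2 + 360*k + 400)
(s_(k+1) − s_k) − t_k = 8*(2*k + 9)/(k**4 + 18*k**3 + 121*k**2 + 360*k + 400)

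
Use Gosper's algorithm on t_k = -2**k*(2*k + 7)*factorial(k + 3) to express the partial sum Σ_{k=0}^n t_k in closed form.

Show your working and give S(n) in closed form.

S(n) = -2*2**n*factorial(n + 4) + 6

Step 1: r(k) = 2*(k + 4)*(2*k + 9)/(2*k + 7).
So A=2*k + 8 and B=1, with C=k + 7/2.
Key eq: (2*k + 8)·f(k+1) = (1)·f(k) + (k + 7/2).
deg f ≤ 0 (via 1,0,1).
Solving with deg f ≤ 0: f(k) = 1/2.
R(k) = B(k−1)·f(k)/C(k) = 1/(2*k + 7); s_k = R·t_k = -2**k*factorial(k + 3).
Verify: -2**k*(2*k + 7)*factorial(k + 3) matches t_k.
Σ_(k=0)^n t_k = s_(n+1) − s_(0) = (-2**(n + 1)*factorial(n + 4)) − (-6), i.e. -2*2**n*factorial(n + 4) + 6.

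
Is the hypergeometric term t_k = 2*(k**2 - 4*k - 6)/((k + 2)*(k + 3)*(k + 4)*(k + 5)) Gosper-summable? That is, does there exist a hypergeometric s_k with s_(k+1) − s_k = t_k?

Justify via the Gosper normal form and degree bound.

Yes. s_k = k*(-k**2 - 33*k - 38)/(12*(k + 2)*(k + 3)*(k + 4)).

Step 1: r(k) = (k**3 - 13*k - 18)/(k**3 + 2*k**2 - 30*k - 36).
A = k + 2, B = k + 6, C = k**2 - 4*k - 6.
Solve (k + 2)·f(k+1) − (k + 5)·f(k) = k**2 - 4*k - 6.
From deg A=1, deg B=1, deg C=2: d=3.
Solving with deg f ≤ 3: f(k) = -k*(k**2 + 33*k + 38)/24.
Then R = B(k−1)f/C = -k*(k + 5)*(k**2 + 33*k + 38)/(24*(k**2 - 4*k - 6)), so s_k = R(k)·t_k = k*(-k**2 - 33*k - 38)/(12*(k + 2)*(k + 3)*(k + 4)).
Verify: 2*(k**2 - 4*k - 6)/(k**4 + 14*k**3 + 71*k**2 + 154*k + 120) matches t_k.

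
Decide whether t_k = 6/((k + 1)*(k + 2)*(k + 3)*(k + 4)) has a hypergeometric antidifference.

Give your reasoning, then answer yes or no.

Yes. s_k = k*(k**2 + 6*k + 11)/(3*(k + 1)*(k + 2)*(k + 3)).

t_(k+1)/t_k = (k + 1)/(k + 5).
Gosper form: A/B · C(k+1)/C(k) with A=k + 1, B=k + 5, C=1.
Solve (k + 1)·f(k+1) − (k + 4)·f(k) = 1.
From deg A=1, deg B=1, deg C=0: d=3.
A polynomial solution: f(k) = k*(k**2 + 6*k + 11)/18.
Get s_k = R·t_k = k*(k**2 + 6*k + 11)/(3*(k + 1)*(k + 2)*(k + 3)) with R(k) = B(k−1)f(k)/C(k) = k*(k + 4)*(k**2 + 6*k + 11)/18.
Verify: 6/(k**4 + 10*k**3 + 35*k**2 + 50*k + 24) matches t_k.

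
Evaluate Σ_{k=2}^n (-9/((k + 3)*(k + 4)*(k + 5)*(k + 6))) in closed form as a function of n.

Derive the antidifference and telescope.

r(k) = (k + 3)/(k + 7) after simplifying.
Gosper form: A/B · C(k+1)/C(k) with A=k + 3, B=k + 7, C=1.
Need (k + 3)·f(k+1) − (k + 6)·f(k) = 1.
Degrees (1,1,0) ⇒ d ≤ 3.
Match coefficients ⇒ f(k) = k*(k**2 + 12*k + 47)/180.
Certificate R = B(k−1)f/C = k*(k + 6)*(k**2 + 12*k + 47)/180 gives s_k = k*(-k**2 - 12*k - 47)/(20*(k + 3)*(k + 4)*(k + 5)).
s_(k+1) − s_k = -9/(k**4 + 18*k**3 + 119*k**2 + 342*k + 360) = t_k.
Evaluate: s_(n+1) = (-n**3 - 15*n**2 - 74*n - 60)/(20*(n**3 + 15*n**2 + 74*n + 120)); subtract s_(2) = -1/28 ⇒ S(n) = (-n**3 - 15*n**2 - 74*n + 90)/(70*(n**3 + 15*n**2 + 74*n + 120)).

S(n) = (-n**3 - 15*n**2 - 74*n + 90)/(70*(n**3 + 15*n**2 + 74*n + 120))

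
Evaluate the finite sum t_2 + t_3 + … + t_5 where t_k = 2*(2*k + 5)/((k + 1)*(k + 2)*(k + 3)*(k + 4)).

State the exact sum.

Ratio r(k) = (k + 1)*(2*k + 7)/((k + 5)*(2*k + 5)).
Factor: A=k + 1; B=k + 5; C=k + 5/2.
Key eq: (k + 1)·f(k+1) = (k + 4)·f(k) + (k + 5/2).
Bound: deg f ≤ 3.
Solving with deg f ≤ 3: f(k) = k*(k + 2)*(k + 4)/6.
R(k) = B(k−1)·f(k)/C(k) = k*(k + 2)*(k + 4)**2/(3*(2*k + 5)); s_k = R·t_k = 2*k*(k + 4)/(3*(k**2 + 4*k + 3)).
s_(k+1) − s_k = 2*(2*k + 5)/(k**4 + 10*k**3 + 35*k**2 + 50*k + 24) = t_k.
Evaluate s at k=6 and k=2: 40/63 and 8/15; difference 32/315.

Σ = 32/315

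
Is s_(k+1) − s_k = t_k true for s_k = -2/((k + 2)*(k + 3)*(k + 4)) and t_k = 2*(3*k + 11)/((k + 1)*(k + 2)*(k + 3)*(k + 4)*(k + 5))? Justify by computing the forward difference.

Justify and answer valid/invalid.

s_(k+1) = -2/((k + 3)*(k + 4)*(k + 5))
s_(k+1) − s_k = 6/((k + 2)*(k + 3)*(k + 4)*(k + 5))
(s_(k+1) − s_k) − t_k = -16/((k + 1)*(k + 2)*(k + 3)*(k + 4)*(k + 5))

Invalid: residual -16/(k**5 + 15*k**4 + 85*k**3 + 225*k**2 + 274*k + 120) ≠ 0.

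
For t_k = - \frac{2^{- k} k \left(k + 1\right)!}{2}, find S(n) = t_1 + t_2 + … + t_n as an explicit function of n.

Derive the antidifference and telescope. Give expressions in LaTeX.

Compute t_(k+1)/t_k: get (k + 1)*(k + 2)/(2*k).
Take A(k)=k/2 + 1, B(k)=1, C(k)=k.
Solve (k/2 + 1)·f(k+1) − (1)·f(k) = k.
Degrees (1,0,1) ⇒ d ≤ 0.
Coefficient equations give f(k) = 2.
Get s_k = R·t_k = -factorial(k + 1)/2**k with R(k) = B(k−1)f(k)/C(k) = 2/k.
Check: Δs_k = -k*factorial(k + 1)/(2*2**k). ✓
s_(n+1) = -2**(-n - 1)*factorial(n + 2) and s_(1) = -1, so S(n) = 1 - factorial(n + 2)/(2*2**n).

S(n) = 1 - \frac{2^{- n} \left(n + 2\right)!}{2}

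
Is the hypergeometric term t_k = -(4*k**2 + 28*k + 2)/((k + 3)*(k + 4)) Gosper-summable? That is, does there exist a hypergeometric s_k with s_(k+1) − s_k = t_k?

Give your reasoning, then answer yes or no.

Yes. s_k = 2*k*(5 - 6*k)/(3*(k + 3)).

The ratio is (k + 3)*(14*k + 2*(k + 1)**2 + 15)/((k + 5)*(2*k**2 + 14*k + 1)).
Take A(k)=k + 3, B(k)=k + 5, C(k)=k**2 + 7*k + 1/2.
Solve (k + 3)·f(k+1) − (k + 4)·f(k) = k**2 + 7*k + 1/2.
Degrees (1,1,2) ⇒ d ≤ 2.
Match coefficients ⇒ f(k) = k*(6*k - 5)/6.
So s_k = (B(k−1)f/C)·t_k = (k*(k + 4)*(6*k - 5)/(3*(2*k**2 + 14*k + 1)))·t_k = 2*k*(5 - 6*k)/(3*(k + 3)).
Verify: 2*(-2*k**2 - 14*k - 1)/(k**2 + 7*k + 12) matches t_k.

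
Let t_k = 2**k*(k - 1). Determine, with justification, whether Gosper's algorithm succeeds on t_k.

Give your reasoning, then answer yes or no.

Yes. s_k = 2**k*(k - 3).

r(k) = 2*k/(k - 1) after simplifying.
Normal form (A,B,C) = (2, 1, k - 1).
Set up (2)·f(k+1) − (1)·f(k) − (k - 1) = 0.
d = 1 from the (0,0,1) case.
A polynomial solution: f(k) = k - 3.
R(k) = B(k−1)·f(k)/C(k) = (k - 3)/(k - 1); s_k = R·t_k = 2**k*(k - 3).
Check: Δs_k = 2**k*(k - 1). ✓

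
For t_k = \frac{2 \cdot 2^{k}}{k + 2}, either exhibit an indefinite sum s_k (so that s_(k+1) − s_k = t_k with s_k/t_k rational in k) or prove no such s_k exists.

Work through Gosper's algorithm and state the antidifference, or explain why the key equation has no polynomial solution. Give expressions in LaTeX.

none — t_k is not Gosper-summable

t_(k+1)/t_k = 2*(k + 2)/(k + 3).
Normal form (A,B,C) = (2*k + 4, k + 3, 1).
Set up (2*k + 4)·f(k+1) − (k + 2)·f(k) − (1) = 0.
d = -1 from the (1,1,0) case.
d = -1 < 0 ⇒ no nonzero polynomial f; not summable.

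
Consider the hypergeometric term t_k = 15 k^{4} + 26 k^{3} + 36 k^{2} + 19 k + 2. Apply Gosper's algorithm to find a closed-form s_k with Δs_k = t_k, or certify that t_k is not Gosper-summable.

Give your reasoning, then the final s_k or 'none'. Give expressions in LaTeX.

r(k) = (15*k**4 + 86*k**3 + 204*k**2 + 229*k + 98)/(15*k**4 + 26*k**3 + 36*k**2 + 19*k + 2) after simplifying.
Normal form (A,B,C) = (1, 1, k**4 + 26*k**3/15 + 12*k**2/5 + 19*k/15 + 2/15).
f must satisfy (1)·f(k+1) − (1)·f(k) = k**4 + 26*k**3/15 + 12*k**2/5 + 19*k/15 + 2/15.
Bound: deg f ≤ 5.
A polynomial solution: f(k) = k*(3*k**4 - k**3 + 4*k**2 - 2*k - 2)/15.
Certificate R = B(k−1)f/C = k*(3*k**4 - k**3 + 4*k**2 - 2*k - 2)/(15*k**4 + 26*k**3 + 36*k**2 + 19*k + 2) gives s_k = k*(3*k**4 - k**3 + 4*k**2 - 2*k - 2).
Check: Δs_k = 15*k**4 + 26*k**3 + 36*k**2 + 19*k + 2. ✓

s_k = k \left(3 k^{4} - k^{3} + 4 k^{2} - 2 k - 2\right)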